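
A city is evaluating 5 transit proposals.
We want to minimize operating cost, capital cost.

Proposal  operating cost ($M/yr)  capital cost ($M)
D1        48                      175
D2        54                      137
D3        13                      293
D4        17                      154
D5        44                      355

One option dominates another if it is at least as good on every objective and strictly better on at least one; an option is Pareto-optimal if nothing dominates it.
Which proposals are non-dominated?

D1: dominated by D4 (operating cost 17≤48, capital cost 154≤175).
D2: not dominated (best capital cost).
D3: not dominated (best operating cost).
D4: not dominated.
D5: dominated by D3 (operating cost 13≤44, capital cost 293≤355).

D2, D3, D4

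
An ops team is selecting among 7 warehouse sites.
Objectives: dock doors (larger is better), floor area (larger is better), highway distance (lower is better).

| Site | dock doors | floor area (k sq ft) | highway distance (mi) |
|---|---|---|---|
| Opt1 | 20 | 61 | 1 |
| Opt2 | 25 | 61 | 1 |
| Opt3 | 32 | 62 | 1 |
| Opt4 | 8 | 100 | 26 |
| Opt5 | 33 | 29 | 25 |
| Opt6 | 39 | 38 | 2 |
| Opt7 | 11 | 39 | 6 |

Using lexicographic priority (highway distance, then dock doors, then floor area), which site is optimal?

Opt3

First minimize highway distance: best is 1, kept {Opt1, Opt2, Opt3}.
Then maximize dock doors: best is 32, kept {Opt3}.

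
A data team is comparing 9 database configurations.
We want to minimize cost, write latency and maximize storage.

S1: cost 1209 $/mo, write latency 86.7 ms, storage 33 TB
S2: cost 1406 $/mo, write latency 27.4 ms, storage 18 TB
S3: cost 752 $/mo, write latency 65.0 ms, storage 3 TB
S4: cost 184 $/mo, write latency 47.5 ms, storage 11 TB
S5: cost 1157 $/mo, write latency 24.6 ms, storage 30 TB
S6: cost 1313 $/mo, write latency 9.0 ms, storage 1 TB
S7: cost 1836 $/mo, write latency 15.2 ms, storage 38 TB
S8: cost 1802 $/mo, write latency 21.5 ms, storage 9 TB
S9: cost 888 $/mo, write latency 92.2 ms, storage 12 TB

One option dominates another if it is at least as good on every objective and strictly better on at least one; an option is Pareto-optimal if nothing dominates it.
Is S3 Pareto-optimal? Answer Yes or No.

No

S4 vs S3: cost 184≤752, write latency 47.5≤65.0, storage 11≥3 — S4 is at least as good on every objective and strictly better on at least one, so S4 dominates S3.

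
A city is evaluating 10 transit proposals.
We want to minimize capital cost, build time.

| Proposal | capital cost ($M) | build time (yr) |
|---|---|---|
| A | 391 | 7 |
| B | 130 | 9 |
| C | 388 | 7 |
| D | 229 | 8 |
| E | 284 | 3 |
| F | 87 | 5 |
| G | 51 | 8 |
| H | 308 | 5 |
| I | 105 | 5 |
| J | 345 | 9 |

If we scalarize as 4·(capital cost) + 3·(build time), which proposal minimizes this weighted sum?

G

A: 4·391 + 3·7 = 1585
B: 4·130 + 3·9 = 547
C: 4·388 + 3·7 = 1573
D: 4·229 + 3·8 = 940
E: 4·284 + 3·3 = 1145
F: 4·87 + 3·5 = 363
G: 4·51 + 3·8 = 228
H: 4·308 + 3·5 = 1247
I: 4·105 + 3·5 = 435
J: 4·345 + 3·9 = 1407
Lowest: G at 228.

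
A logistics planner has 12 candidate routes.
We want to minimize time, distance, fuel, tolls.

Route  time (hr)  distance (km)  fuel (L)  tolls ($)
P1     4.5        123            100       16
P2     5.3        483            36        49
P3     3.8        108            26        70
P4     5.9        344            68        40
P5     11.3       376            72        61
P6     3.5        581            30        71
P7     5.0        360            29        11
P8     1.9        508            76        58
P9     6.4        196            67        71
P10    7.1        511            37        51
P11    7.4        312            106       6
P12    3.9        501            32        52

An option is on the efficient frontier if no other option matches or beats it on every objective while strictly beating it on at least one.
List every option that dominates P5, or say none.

P4, P7

P4: time 5.9≤11.3, distance 344≤376, fuel 68≤72, tolls 40≤61 — dominates P5.
P7: time 5.0≤11.3, distance 360≤376, fuel 29≤72, tolls 11≤61 — dominates P5.
Others (P1, P2, P3, P6, P8, P9, P10, P11, P12) are each worse than P5 on at least one objective.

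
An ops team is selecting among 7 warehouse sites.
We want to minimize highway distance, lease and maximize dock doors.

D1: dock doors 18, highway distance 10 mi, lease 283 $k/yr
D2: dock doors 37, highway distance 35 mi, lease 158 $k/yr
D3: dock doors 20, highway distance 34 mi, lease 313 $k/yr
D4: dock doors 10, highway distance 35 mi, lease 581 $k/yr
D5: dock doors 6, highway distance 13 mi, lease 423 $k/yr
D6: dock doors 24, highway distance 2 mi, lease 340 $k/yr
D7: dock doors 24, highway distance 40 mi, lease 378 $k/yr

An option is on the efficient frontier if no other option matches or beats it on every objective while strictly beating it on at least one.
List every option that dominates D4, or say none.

D1: dock doors 18≥10, highway distance 10≤35, lease 283≤581 — dominates D4.
D2: dock doors 37≥10, highway distance 35≤35, lease 158≤581 — dominates D4.
D3: dock doors 20≥10, highway distance 34≤35, lease 313≤581 — dominates D4.
D6: dock doors 24≥10, highway distance 2≤35, lease 340≤581 — dominates D4.
Others (D5, D7) are each worse than D4 on at least one objective.

D1, D2, D3, D6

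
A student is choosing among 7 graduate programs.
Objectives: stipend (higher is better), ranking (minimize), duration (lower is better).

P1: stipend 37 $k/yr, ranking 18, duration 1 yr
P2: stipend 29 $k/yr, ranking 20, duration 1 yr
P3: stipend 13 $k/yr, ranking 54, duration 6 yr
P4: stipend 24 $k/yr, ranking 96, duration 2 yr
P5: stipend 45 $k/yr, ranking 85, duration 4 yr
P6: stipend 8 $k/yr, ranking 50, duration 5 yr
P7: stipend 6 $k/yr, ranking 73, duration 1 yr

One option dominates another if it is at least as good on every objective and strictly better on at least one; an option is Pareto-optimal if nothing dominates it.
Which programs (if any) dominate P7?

P1: stipend 37≥6, ranking 18≤73, duration 1≤1 — dominates P7.
P2: stipend 29≥6, ranking 20≤73, duration 1≤1 — dominates P7.
Others (P3, P4, P5, P6) are each worse than P7 on at least one objective.

P1, P2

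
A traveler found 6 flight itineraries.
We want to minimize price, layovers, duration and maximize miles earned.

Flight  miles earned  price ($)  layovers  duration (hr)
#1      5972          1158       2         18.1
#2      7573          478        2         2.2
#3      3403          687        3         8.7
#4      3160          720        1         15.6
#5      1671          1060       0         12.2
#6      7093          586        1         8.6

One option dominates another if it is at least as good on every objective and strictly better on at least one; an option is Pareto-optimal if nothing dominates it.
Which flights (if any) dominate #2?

none

#1: worse on miles earned (5972 vs 7573).
#3: worse on miles earned (3403 vs 7573).
#4: worse on miles earned (3160 vs 7573).
#5: worse on miles earned (1671 vs 7573).
#6: worse on miles earned (7093 vs 7573).
No option dominates #2.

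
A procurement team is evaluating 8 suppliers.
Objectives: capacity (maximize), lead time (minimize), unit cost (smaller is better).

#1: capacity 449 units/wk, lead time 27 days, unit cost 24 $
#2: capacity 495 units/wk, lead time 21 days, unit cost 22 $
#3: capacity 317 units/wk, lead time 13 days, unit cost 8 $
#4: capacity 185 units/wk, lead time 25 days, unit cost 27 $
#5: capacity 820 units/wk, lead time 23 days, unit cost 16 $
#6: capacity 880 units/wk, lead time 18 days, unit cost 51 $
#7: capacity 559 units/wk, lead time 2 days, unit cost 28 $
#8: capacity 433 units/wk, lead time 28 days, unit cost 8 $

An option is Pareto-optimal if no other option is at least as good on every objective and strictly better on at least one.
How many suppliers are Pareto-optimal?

6

#1: dominated by #2 (capacity 495≥449, lead time 21≤27, unit cost 22≤24).
#2: not dominated.
#3: not dominated.
#4: dominated by #2 (capacity 495≥185, lead time 21≤25, unit cost 22≤27).
#5: not dominated.
#6: not dominated (best capacity).
#7: not dominated (best lead time).
#8: not dominated.
Pareto-optimal: #2, #3, #5, #6, #7, #8 → 6.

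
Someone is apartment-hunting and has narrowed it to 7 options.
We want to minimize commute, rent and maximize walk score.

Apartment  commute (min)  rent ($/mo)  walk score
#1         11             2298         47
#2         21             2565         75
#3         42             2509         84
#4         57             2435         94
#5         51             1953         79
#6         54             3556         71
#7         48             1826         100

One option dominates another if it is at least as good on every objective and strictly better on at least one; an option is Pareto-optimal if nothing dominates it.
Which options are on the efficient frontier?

#1, #2, #3, #7

#1: not dominated (best commute).
#2: not dominated.
#3: not dominated.
#4: dominated by #7 (commute 48≤57, rent 1826≤2435, walk score 100≥94).
#5: dominated by #7 (commute 48≤51, rent 1826≤1953, walk score 100≥79).
#6: dominated by #2 (commute 21≤54, rent 2565≤3556, walk score 75≥71).
#7: not dominated (best rent).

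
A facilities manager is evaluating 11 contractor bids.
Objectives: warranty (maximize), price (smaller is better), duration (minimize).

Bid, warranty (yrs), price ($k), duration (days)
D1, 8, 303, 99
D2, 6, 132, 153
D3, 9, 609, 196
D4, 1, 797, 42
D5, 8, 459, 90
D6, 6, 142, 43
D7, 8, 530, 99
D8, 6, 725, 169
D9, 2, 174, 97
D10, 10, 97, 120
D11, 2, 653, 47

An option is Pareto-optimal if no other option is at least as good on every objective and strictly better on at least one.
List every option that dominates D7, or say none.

D1, D5

D1: warranty 8≥8, price 303≤530, duration 99≤99 — dominates D7.
D5: warranty 8≥8, price 459≤530, duration 90≤99 — dominates D7.
Others (D2, D3, D4, D6, D8, D9, D10, D11) are each worse than D7 on at least one objective.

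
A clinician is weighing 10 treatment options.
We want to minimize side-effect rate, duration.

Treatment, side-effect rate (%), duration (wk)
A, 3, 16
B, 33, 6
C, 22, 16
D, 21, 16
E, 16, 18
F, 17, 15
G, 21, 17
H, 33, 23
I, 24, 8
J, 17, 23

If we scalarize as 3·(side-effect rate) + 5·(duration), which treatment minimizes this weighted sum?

A: 3·3 + 5·16 = 89
B: 3·33 + 5·6 = 129
C: 3·22 + 5·16 = 146
D: 3·21 + 5·16 = 143
E: 3·16 + 5·18 = 138
F: 3·17 + 5·15 = 126
G: 3·21 + 5·17 = 148
H: 3·33 + 5·23 = 214
I: 3·24 + 5·8 = 112
J: 3·17 + 5·23 = 166
Lowest: A at 89.

A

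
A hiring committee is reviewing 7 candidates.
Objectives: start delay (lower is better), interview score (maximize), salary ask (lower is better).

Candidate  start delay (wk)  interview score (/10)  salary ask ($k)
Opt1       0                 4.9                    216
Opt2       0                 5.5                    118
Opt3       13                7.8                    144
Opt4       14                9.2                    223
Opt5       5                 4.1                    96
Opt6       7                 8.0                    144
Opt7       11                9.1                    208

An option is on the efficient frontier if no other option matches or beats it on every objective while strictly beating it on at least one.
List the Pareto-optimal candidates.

Opt2, Opt4, Opt5, Opt6, Opt7

Opt1: dominated by Opt2 (start delay 0≤0, interview score 5.5≥4.9, salary ask 118≤216).
Opt2: not dominated.
Opt3: dominated by Opt6 (start delay 7≤13, interview score 8.0≥7.8, salary ask 144≤144).
Opt4: not dominated (best interview score).
Opt5: not dominated (best salary ask).
Opt6: not dominated.
Opt7: not dominated.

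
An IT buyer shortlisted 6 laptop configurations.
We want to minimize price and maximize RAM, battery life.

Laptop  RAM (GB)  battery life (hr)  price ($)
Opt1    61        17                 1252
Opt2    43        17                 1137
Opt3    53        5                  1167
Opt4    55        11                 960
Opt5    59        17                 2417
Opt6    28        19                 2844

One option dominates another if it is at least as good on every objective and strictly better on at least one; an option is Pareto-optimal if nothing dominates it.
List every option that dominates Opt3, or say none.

Opt4

Opt4: RAM 55≥53, battery life 11≥5, price 960≤1167 — dominates Opt3.
Others (Opt1, Opt2, Opt5, Opt6) are each worse than Opt3 on at least one objective.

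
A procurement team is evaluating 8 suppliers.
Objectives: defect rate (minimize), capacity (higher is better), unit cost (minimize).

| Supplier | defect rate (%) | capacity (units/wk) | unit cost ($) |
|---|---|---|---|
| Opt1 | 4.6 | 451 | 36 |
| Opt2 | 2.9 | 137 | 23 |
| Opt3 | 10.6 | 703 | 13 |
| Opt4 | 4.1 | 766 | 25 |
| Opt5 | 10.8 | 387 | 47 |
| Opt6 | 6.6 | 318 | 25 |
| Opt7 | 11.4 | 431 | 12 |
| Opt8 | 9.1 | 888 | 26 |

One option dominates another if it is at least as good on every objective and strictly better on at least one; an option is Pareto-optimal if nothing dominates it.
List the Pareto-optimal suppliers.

Opt2, Opt3, Opt4, Opt7, Opt8

Opt1: dominated by Opt4 (defect rate 4.1≤4.6, capacity 766≥451, unit cost 25≤36).
Opt2: not dominated (best defect rate).
Opt3: not dominated.
Opt4: not dominated.
Opt5: dominated by Opt1 (defect rate 4.6≤10.8, capacity 451≥387, unit cost 36≤47).
Opt6: dominated by Opt4 (defect rate 4.1≤6.6, capacity 766≥318, unit cost 25≤25).
Opt7: not dominated (best unit cost).
Opt8: not dominated (best capacity).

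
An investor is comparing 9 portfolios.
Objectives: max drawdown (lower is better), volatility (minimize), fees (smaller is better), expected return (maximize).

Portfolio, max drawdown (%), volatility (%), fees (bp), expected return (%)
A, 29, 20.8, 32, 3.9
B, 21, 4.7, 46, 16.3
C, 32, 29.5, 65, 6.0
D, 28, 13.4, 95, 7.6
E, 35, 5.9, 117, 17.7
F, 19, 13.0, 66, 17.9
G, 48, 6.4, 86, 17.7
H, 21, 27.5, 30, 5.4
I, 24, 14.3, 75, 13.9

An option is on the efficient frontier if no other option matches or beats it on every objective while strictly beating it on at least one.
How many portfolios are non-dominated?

A: not dominated.
B: not dominated (best volatility).
C: dominated by B (max drawdown 21≤32, volatility 4.7≤29.5, fees 46≤65, expected return 16.3≥6.0).
D: dominated by B (max drawdown 21≤28, volatility 4.7≤13.4, fees 46≤95, expected return 16.3≥7.6).
E: not dominated.
F: not dominated (best max drawdown).
G: not dominated.
H: not dominated (best fees).
I: dominated by B (max drawdown 21≤24, volatility 4.7≤14.3, fees 46≤75, expected return 16.3≥13.9).
Pareto-optimal: A, B, E, F, G, H → 6.

6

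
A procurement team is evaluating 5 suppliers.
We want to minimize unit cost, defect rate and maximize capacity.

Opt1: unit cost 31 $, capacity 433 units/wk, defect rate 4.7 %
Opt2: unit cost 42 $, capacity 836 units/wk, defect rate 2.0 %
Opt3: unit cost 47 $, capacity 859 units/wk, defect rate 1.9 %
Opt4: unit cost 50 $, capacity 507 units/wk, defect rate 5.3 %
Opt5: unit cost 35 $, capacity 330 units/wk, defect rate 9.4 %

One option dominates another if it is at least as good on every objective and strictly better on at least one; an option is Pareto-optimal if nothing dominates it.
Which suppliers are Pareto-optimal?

Opt1, Opt2, Opt3

Opt1: not dominated (best unit cost).
Opt2: not dominated.
Opt3: not dominated (best capacity).
Opt4: dominated by Opt2 (unit cost 42≤50, capacity 836≥507, defect rate 2.0≤5.3).
Opt5: dominated by Opt1 (unit cost 31≤35, capacity 433≥330, defect rate 4.7≤9.4).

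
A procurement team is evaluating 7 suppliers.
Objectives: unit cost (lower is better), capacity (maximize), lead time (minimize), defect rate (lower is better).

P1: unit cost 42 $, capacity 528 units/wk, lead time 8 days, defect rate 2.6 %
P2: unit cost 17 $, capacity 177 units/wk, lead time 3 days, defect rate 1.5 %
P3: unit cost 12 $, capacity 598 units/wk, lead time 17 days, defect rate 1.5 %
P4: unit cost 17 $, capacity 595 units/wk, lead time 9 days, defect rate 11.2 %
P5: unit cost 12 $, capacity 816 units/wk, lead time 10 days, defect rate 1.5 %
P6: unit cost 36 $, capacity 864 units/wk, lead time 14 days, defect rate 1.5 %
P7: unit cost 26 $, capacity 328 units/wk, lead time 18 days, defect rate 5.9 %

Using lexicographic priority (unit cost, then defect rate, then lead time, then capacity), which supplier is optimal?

First minimize unit cost: best is 12, kept {P3, P5}.
Then minimize defect rate: best is 1.5, kept {P3, P5}.
Then minimize lead time: best is 10, kept {P5}.

P5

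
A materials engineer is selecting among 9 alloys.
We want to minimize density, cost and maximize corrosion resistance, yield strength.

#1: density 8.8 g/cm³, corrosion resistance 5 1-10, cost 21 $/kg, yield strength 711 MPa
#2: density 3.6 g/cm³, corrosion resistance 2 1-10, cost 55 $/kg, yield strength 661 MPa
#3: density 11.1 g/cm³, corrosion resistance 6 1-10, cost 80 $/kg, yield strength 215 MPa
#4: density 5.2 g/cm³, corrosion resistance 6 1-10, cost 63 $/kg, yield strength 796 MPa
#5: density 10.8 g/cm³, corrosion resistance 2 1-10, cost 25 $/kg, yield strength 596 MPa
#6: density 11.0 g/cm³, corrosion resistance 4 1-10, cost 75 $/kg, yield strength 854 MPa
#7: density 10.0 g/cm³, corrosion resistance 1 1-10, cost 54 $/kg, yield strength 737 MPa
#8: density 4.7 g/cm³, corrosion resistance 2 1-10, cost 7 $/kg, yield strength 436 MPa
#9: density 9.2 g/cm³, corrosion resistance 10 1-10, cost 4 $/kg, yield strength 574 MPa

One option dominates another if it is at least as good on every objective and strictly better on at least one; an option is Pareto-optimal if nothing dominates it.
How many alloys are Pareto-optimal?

7

#1: not dominated.
#2: not dominated (best density).
#3: dominated by #4 (density 5.2≤11.1, corrosion resistance 6≥6, cost 63≤80, yield strength 796≥215).
#4: not dominated.
#5: dominated by #1 (density 8.8≤10.8, corrosion resistance 5≥2, cost 21≤25, yield strength 711≥596).
#6: not dominated (best yield strength).
#7: not dominated.
#8: not dominated.
#9: not dominated (best corrosion resistance).
Pareto-optimal: #1, #2, #4, #6, #7, #8, #9 → 7.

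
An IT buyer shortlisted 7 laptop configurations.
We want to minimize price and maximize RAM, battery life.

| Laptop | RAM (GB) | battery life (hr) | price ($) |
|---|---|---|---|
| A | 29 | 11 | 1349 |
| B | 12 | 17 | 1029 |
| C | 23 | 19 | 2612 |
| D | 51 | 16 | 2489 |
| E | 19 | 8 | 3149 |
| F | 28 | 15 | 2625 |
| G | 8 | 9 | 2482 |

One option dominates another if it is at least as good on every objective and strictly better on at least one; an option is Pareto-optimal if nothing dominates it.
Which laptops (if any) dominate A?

none

B: worse on RAM (12 vs 29).
C: worse on RAM (23 vs 29).
D: worse on price (2489 vs 1349).
E: worse on RAM (19 vs 29).
F: worse on RAM (28 vs 29).
G: worse on RAM (8 vs 29).
No option dominates A.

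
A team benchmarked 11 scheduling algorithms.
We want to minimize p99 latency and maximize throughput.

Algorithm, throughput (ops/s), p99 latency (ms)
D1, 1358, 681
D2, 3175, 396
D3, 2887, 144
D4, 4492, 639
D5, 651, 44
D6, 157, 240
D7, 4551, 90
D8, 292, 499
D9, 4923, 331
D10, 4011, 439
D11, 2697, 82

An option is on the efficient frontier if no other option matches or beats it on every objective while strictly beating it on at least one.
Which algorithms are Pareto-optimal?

D5, D7, D9, D11

D1: dominated by D2 (throughput 3175≥1358, p99 latency 396≤681).
D2: dominated by D7 (throughput 4551≥3175, p99 latency 90≤396).
D3: dominated by D7 (throughput 4551≥2887, p99 latency 90≤144).
D4: dominated by D7 (throughput 4551≥4492, p99 latency 90≤639).
D5: not dominated (best p99 latency).
D6: dominated by D3 (throughput 2887≥157, p99 latency 144≤240).
D7: not dominated.
D8: dominated by D2 (throughput 3175≥292, p99 latency 396≤499).
D9: not dominated (best throughput).
D10: dominated by D7 (throughput 4551≥4011, p99 latency 90≤439).
D11: not dominated.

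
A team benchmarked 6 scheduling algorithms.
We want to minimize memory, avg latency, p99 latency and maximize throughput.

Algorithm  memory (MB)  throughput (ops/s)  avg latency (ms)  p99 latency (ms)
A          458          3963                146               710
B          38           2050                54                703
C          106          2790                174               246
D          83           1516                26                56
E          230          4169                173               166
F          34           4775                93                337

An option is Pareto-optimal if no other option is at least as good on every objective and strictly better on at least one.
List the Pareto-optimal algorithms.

B, C, D, E, F

A: dominated by F (memory 34≤458, throughput 4775≥3963, avg latency 93≤146, p99 latency 337≤710).
B: not dominated.
C: not dominated.
D: not dominated (best avg latency).
E: not dominated.
F: not dominated (best memory).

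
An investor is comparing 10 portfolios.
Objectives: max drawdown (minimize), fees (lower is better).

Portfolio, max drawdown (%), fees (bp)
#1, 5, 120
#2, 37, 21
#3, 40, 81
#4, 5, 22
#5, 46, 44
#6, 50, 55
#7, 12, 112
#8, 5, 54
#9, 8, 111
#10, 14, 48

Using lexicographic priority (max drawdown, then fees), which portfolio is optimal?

First minimize max drawdown: best is 5, kept {#1, #4, #8}.
Then minimize fees: best is 22, kept {#4}.

#4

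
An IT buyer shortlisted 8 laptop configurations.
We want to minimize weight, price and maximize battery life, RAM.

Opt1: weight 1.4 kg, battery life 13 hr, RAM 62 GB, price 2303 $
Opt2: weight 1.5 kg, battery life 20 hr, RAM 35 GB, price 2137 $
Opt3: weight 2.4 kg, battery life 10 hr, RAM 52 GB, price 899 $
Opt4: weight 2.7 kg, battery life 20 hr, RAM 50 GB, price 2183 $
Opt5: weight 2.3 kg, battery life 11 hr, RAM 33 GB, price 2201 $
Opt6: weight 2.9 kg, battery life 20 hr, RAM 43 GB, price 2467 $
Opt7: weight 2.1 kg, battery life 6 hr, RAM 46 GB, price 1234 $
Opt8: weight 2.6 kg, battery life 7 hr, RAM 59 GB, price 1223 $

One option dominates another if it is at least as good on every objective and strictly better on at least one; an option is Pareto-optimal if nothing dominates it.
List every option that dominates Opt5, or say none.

Opt2: weight 1.5≤2.3, battery life 20≥11, RAM 35≥33, price 2137≤2201 — dominates Opt5.
Others (Opt1, Opt3, Opt4, Opt6, Opt7, Opt8) are each worse than Opt5 on at least one objective.

Opt2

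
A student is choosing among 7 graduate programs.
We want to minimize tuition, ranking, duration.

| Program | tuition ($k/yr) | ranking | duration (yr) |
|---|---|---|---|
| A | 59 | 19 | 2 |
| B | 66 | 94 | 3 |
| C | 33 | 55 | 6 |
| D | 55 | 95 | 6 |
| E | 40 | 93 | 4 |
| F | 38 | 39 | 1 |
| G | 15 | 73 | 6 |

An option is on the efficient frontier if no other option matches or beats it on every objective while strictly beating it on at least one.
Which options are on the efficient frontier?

A: not dominated (best ranking).
B: dominated by A (tuition 59≤66, ranking 19≤94, duration 2≤3).
C: not dominated.
D: dominated by C (tuition 33≤55, ranking 55≤95, duration 6≤6).
E: dominated by F (tuition 38≤40, ranking 39≤93, duration 1≤4).
F: not dominated (best duration).
G: not dominated (best tuition).

A, C, F, G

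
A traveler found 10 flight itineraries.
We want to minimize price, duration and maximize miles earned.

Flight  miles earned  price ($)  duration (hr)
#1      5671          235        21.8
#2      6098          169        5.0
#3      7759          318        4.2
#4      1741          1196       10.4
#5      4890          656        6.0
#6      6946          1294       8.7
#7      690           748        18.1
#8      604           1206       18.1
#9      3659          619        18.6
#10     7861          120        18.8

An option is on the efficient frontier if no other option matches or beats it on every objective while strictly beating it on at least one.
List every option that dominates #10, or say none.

none

#1: worse on miles earned (5671 vs 7861).
#2: worse on miles earned (6098 vs 7861).
#3: worse on miles earned (7759 vs 7861).
#4: worse on miles earned (1741 vs 7861).
#5: worse on miles earned (4890 vs 7861).
#6: worse on miles earned (6946 vs 7861).
#7: worse on miles earned (690 vs 7861).
#8: worse on miles earned (604 vs 7861).
#9: worse on miles earned (3659 vs 7861).
No option dominates #10.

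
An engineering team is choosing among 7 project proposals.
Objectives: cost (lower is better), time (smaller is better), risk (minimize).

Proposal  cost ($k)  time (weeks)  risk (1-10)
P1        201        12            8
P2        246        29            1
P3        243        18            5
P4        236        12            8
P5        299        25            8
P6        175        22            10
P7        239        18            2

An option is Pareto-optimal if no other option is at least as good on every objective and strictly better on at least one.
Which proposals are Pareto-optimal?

P1, P2, P6, P7

P1: not dominated.
P2: not dominated (best risk).
P3: dominated by P7 (cost 239≤243, time 18≤18, risk 2≤5).
P4: dominated by P1 (cost 201≤236, time 12≤12, risk 8≤8).
P5: dominated by P1 (cost 201≤299, time 12≤25, risk 8≤8).
P6: not dominated (best cost).
P7: not dominated.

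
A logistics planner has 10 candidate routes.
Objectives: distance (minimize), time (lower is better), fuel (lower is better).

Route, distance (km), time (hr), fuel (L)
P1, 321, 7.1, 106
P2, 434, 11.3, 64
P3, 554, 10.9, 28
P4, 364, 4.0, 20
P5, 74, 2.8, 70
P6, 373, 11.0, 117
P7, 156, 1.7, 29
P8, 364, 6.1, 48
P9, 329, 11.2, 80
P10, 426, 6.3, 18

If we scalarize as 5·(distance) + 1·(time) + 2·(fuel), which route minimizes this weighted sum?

P5

P1: 5·321 + 1·7.1 + 2·106 = 1824.1
P2: 5·434 + 1·11.3 + 2·64 = 2309.3
P3: 5·554 + 1·10.9 + 2·28 = 2836.9
P4: 5·364 + 1·4.0 + 2·20 = 1864.0
P5: 5·74 + 1·2.8 + 2·70 = 512.8
P6: 5·373 + 1·11.0 + 2·117 = 2110.0
P7: 5·156 + 1·1.7 + 2·29 = 839.7
P8: 5·364 + 1·6.1 + 2·48 = 1922.1
P9: 5·329 + 1·11.2 + 2·80 = 1816.2
P10: 5·426 + 1·6.3 + 2·18 = 2172.3
Lowest: P5 at 512.8.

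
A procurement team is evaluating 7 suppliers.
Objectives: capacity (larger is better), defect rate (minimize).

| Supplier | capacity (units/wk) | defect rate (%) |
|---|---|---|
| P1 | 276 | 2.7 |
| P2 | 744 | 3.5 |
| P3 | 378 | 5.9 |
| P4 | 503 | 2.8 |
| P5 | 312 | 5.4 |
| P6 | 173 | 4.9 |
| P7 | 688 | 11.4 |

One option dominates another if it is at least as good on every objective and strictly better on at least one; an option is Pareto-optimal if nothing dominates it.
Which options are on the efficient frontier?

P1: not dominated (best defect rate).
P2: not dominated (best capacity).
P3: dominated by P2 (capacity 744≥378, defect rate 3.5≤5.9).
P4: not dominated.
P5: dominated by P2 (capacity 744≥312, defect rate 3.5≤5.4).
P6: dominated by P1 (capacity 276≥173, defect rate 2.7≤4.9).
P7: dominated by P2 (capacity 744≥688, defect rate 3.5≤11.4).

P1, P2, P4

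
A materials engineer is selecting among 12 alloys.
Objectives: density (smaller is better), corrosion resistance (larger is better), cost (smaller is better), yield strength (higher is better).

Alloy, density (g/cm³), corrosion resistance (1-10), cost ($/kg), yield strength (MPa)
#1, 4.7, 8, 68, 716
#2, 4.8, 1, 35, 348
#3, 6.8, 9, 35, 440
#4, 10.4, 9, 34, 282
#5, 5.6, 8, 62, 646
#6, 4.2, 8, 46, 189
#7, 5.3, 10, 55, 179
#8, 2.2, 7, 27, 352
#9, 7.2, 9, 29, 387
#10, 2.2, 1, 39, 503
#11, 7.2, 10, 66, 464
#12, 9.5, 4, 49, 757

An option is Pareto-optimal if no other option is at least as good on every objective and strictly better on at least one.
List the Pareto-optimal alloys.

#1, #3, #5, #6, #7, #8, #9, #10, #11, #12

#1: not dominated.
#2: dominated by #8 (density 2.2≤4.8, corrosion resistance 7≥1, cost 27≤35, yield strength 352≥348).
#3: not dominated.
#4: dominated by #9 (density 7.2≤10.4, corrosion resistance 9≥9, cost 29≤34, yield strength 387≥282).
#5: not dominated.
#6: not dominated.
#7: not dominated.
#8: not dominated (best cost).
#9: not dominated.
#10: not dominated.
#11: not dominated.
#12: not dominated (best yield strength).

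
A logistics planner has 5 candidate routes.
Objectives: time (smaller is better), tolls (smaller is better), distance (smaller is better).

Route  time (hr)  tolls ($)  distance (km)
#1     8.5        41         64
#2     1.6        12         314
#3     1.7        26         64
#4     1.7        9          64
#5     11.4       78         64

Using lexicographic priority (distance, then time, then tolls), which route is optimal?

First minimize distance: best is 64, kept {#1, #3, #4, #5}.
Then minimize time: best is 1.7, kept {#3, #4}.
Then minimize tolls: best is 9, kept {#4}.

#4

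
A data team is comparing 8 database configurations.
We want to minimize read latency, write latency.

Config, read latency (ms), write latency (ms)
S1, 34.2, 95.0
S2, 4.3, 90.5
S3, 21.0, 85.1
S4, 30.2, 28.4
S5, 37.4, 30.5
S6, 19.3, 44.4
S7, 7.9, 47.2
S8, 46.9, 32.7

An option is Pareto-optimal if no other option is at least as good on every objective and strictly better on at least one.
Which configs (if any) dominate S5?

S4

S4: read latency 30.2≤37.4, write latency 28.4≤30.5 — dominates S5.
Others (S1, S2, S3, S6, S7, S8) are each worse than S5 on at least one objective.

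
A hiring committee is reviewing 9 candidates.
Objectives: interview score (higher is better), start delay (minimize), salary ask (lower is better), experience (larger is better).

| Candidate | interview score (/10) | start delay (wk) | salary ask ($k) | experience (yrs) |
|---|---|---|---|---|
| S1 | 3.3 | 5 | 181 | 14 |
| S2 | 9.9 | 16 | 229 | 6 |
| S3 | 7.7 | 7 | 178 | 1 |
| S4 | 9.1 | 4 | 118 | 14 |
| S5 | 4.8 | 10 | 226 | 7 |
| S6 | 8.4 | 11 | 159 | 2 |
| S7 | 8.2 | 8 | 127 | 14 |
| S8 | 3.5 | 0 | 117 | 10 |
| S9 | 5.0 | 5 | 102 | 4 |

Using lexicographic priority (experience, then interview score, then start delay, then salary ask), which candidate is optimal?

S4

First maximize experience: best is 14, kept {S1, S4, S7}.
Then maximize interview score: best is 9.1, kept {S4}.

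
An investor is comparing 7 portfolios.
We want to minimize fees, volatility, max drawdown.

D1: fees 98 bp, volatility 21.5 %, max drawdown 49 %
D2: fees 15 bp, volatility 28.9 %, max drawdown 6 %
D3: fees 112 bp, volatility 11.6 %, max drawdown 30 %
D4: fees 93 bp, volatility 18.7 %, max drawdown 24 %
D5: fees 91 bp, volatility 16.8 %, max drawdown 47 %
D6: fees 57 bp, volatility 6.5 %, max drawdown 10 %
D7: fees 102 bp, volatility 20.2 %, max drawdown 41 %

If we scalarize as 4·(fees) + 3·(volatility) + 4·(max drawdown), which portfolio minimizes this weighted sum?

D1: 4·98 + 3·21.5 + 4·49 = 652.5
D2: 4·15 + 3·28.9 + 4·6 = 170.7
D3: 4·112 + 3·11.6 + 4·30 = 602.8
D4: 4·93 + 3·18.7 + 4·24 = 524.1
D5: 4·91 + 3·16.8 + 4·47 = 602.4
D6: 4·57 + 3·6.5 + 4·10 = 287.5
D7: 4·102 + 3·20.2 + 4·41 = 632.6
Lowest: D2 at 170.7.

D2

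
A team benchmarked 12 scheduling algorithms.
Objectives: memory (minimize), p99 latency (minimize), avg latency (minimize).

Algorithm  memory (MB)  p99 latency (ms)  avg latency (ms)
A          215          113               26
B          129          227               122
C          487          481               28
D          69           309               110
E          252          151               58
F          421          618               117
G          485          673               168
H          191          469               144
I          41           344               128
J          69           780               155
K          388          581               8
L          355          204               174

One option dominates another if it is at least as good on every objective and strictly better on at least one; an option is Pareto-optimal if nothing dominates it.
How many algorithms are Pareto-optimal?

A: not dominated (best p99 latency).
B: not dominated.
C: dominated by A (memory 215≤487, p99 latency 113≤481, avg latency 26≤28).
D: not dominated.
E: dominated by A (memory 215≤252, p99 latency 113≤151, avg latency 26≤58).
F: dominated by A (memory 215≤421, p99 latency 113≤618, avg latency 26≤117).
G: dominated by A (memory 215≤485, p99 latency 113≤673, avg latency 26≤168).
H: dominated by B (memory 129≤191, p99 latency 227≤469, avg latency 122≤144).
I: not dominated (best memory).
J: dominated by D (memory 69≤69, p99 latency 309≤780, avg latency 110≤155).
K: not dominated (best avg latency).
L: dominated by A (memory 215≤355, p99 latency 113≤204, avg latency 26≤174).
Pareto-optimal: A, B, D, I, K → 5.

5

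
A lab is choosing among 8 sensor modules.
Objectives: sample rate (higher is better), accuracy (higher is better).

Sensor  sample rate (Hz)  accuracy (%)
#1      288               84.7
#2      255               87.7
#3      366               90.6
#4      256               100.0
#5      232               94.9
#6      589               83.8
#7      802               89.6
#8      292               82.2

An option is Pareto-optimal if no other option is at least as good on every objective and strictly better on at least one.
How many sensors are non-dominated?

3

#1: dominated by #3 (sample rate 366≥288, accuracy 90.6≥84.7).
#2: dominated by #3 (sample rate 366≥255, accuracy 90.6≥87.7).
#3: not dominated.
#4: not dominated (best accuracy).
#5: dominated by #4 (sample rate 256≥232, accuracy 100.0≥94.9).
#6: dominated by #7 (sample rate 802≥589, accuracy 89.6≥83.8).
#7: not dominated (best sample rate).
#8: dominated by #3 (sample rate 366≥292, accuracy 90.6≥82.2).
Pareto-optimal: #3, #4, #7 → 3.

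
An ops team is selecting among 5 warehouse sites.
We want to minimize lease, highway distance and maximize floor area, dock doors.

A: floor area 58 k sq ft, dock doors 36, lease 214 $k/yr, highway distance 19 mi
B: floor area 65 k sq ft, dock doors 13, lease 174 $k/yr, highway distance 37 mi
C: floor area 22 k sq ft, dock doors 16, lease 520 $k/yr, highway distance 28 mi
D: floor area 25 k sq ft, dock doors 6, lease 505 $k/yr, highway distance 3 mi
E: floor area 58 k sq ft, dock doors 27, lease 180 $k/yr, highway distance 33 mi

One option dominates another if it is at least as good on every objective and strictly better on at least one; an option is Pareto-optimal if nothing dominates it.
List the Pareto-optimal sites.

A: not dominated (best dock doors).
B: not dominated (best floor area).
C: dominated by A (floor area 58≥22, dock doors 36≥16, lease 214≤520, highway distance 19≤28).
D: not dominated (best highway distance).
E: not dominated.

A, B, D, E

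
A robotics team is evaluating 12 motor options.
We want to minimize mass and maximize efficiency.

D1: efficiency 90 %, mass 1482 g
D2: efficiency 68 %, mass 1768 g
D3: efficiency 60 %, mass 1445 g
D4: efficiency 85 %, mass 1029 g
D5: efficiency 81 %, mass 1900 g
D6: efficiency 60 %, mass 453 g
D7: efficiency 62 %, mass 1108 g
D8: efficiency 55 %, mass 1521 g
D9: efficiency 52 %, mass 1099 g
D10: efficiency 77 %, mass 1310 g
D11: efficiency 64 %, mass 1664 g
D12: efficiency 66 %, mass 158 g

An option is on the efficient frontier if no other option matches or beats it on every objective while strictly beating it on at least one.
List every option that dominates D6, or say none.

D12

D12: efficiency 66≥60, mass 158≤453 — dominates D6.
Others (D1, D2, D3, D4, D5, D7, D8, D9, D10, D11) are each worse than D6 on at least one objective.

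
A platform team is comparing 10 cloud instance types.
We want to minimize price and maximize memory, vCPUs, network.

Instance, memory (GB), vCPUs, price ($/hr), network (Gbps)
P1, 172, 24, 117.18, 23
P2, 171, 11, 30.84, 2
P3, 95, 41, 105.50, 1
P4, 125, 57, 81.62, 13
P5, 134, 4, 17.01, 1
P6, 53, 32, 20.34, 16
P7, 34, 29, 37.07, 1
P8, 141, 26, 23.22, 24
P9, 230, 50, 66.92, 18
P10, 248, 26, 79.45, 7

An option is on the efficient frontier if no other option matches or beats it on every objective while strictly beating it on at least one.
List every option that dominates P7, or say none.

P6

P6: memory 53≥34, vCPUs 32≥29, price 20.34≤37.07, network 16≥1 — dominates P7.
Others (P1, P2, P3, P4, P5, P8, P9, P10) are each worse than P7 on at least one objective.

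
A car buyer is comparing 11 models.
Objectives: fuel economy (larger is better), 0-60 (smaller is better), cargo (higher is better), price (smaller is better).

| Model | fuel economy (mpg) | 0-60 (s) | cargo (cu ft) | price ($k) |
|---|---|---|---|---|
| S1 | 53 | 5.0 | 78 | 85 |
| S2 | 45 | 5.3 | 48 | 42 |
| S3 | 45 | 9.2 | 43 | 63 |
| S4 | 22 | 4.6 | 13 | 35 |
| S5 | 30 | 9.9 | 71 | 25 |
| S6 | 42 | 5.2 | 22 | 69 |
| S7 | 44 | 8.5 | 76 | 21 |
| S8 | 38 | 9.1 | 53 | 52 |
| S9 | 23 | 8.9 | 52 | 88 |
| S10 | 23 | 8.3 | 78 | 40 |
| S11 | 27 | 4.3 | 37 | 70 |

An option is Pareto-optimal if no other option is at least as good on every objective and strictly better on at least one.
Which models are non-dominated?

S1: not dominated (best fuel economy).
S2: not dominated.
S3: dominated by S2 (fuel economy 45≥45, 0-60 5.3≤9.2, cargo 48≥43, price 42≤63).
S4: not dominated.
S5: dominated by S7 (fuel economy 44≥30, 0-60 8.5≤9.9, cargo 76≥71, price 21≤25).
S6: not dominated.
S7: not dominated (best price).
S8: dominated by S7 (fuel economy 44≥38, 0-60 8.5≤9.1, cargo 76≥53, price 21≤52).
S9: dominated by S1 (fuel economy 53≥23, 0-60 5.0≤8.9, cargo 78≥52, price 85≤88).
S10: not dominated.
S11: not dominated (best 0-60).

S1, S2, S4, S6, S7, S10, S11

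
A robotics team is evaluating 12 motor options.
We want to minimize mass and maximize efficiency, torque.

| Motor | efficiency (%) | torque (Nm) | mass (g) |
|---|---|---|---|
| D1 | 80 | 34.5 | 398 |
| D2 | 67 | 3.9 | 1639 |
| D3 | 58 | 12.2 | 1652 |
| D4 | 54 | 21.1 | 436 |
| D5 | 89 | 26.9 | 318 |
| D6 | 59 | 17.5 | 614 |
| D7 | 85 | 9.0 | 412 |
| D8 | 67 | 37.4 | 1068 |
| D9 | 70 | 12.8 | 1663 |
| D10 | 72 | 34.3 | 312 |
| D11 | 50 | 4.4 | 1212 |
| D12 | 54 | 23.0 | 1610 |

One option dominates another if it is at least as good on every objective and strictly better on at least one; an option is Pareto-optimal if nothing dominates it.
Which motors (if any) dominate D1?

D2: worse on efficiency (67 vs 80).
D3: worse on efficiency (58 vs 80).
D4: worse on efficiency (54 vs 80).
D5: worse on torque (26.9 vs 34.5).
D6: worse on efficiency (59 vs 80).
D7: worse on torque (9.0 vs 34.5).
D8: worse on efficiency (67 vs 80).
D9: worse on efficiency (70 vs 80).
D10: worse on efficiency (72 vs 80).
D11: worse on efficiency (50 vs 80).
D12: worse on efficiency (54 vs 80).
No option dominates D1.

none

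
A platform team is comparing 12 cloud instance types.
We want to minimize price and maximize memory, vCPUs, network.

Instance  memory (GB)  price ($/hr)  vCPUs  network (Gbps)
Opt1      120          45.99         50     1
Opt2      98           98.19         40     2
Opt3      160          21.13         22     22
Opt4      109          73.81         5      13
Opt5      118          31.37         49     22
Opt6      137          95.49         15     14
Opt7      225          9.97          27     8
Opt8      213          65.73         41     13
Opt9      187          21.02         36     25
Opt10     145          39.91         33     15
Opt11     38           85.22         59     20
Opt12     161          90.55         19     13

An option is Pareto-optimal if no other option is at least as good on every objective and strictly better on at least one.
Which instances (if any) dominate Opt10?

Opt9: memory 187≥145, price 21.02≤39.91, vCPUs 36≥33, network 25≥15 — dominates Opt10.
Others (Opt1, Opt2, Opt3, Opt4, Opt5, Opt6, Opt7, Opt8, Opt11, Opt12) are each worse than Opt10 on at least one objective.

Opt9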